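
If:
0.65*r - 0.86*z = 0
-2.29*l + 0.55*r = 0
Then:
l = 0.317769566677864*z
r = 1.32307692307692*z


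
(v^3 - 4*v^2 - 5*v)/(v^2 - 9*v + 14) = v*(v^2 - 4*v - 5)/(v^2 - 9*v + 14)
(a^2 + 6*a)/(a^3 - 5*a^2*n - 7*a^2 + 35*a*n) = (a + 6)/(a^2 - 5*a*n - 7*a + 35*n)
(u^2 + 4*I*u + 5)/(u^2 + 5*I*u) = (u - I)/u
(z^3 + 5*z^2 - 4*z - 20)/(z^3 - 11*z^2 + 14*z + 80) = (z^2 + 3*z - 10)/(z^2 - 13*z + 40)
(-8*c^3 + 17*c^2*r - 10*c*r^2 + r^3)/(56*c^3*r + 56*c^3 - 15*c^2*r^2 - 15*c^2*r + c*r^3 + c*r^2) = (c^2 - 2*c*r + r^2)/(c*(-7*c*r - 7*c + r^2 + r))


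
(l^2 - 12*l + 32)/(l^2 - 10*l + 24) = (l - 8)/(l - 6)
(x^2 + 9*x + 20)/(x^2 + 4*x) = (x + 5)/x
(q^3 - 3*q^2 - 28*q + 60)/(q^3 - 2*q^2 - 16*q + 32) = (q^2 - q - 30)/(q^2 - 16)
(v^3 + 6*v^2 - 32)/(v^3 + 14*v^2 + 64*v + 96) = (v - 2)/(v + 6)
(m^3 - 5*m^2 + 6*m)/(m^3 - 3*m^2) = (m - 2)/m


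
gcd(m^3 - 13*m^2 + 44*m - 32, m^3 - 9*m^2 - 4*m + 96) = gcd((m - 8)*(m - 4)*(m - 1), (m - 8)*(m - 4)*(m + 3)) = m^2 - 12*m + 32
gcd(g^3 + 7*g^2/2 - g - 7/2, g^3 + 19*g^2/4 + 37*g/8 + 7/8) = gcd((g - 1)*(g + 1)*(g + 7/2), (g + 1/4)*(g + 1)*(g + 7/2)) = g^2 + 9*g/2 + 7/2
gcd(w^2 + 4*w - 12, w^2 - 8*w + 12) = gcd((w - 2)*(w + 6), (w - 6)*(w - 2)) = w - 2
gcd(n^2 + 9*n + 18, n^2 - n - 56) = 1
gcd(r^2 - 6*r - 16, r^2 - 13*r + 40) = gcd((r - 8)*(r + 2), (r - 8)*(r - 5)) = r - 8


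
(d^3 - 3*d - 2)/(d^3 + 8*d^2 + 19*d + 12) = (d^2 - d - 2)/(d^2 + 7*d + 12)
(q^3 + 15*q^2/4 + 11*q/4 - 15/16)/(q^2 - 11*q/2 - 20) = (8*q^2 + 10*q - 3)/(8*(q - 8))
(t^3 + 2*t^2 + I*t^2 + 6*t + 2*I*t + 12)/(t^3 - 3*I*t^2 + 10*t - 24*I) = (t + 2)/(t - 4*I)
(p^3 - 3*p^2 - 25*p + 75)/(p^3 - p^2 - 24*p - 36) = (-p^3 + 3*p^2 + 25*p - 75)/(-p^3 + p^2 + 24*p + 36)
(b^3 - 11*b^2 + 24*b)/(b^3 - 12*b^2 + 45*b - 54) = b*(b - 8)/(b^2 - 9*b + 18)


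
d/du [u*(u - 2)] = 2*u - 2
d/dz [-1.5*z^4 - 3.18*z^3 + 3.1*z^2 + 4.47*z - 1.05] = -6.0*z^3 - 9.54*z^2 + 6.2*z + 4.47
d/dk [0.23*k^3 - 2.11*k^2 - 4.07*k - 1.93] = 0.69*k^2 - 4.22*k - 4.07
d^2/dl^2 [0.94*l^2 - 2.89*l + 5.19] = 1.88000000000000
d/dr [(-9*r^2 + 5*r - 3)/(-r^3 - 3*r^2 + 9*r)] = (-9*r^4 + 10*r^3 - 75*r^2 - 18*r + 27)/(r^2*(r^4 + 6*r^3 - 9*r^2 - 54*r + 81))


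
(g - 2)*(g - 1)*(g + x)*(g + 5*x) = g^4 + 6*g^3*x - 3*g^3 + 5*g^2*x^2 - 18*g^2*x + 2*g^2 - 15*g*x^2 + 12*g*x + 10*x^2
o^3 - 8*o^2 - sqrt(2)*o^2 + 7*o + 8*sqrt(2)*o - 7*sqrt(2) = (o - 7)*(o - 1)*(o - sqrt(2))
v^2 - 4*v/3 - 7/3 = (v - 7/3)*(v + 1)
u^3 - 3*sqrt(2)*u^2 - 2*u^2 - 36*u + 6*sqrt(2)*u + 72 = (u - 2)*(u - 6*sqrt(2))*(u + 3*sqrt(2))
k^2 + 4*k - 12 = (k - 2)*(k + 6)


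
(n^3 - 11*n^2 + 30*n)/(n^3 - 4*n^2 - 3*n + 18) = n*(n^2 - 11*n + 30)/(n^3 - 4*n^2 - 3*n + 18)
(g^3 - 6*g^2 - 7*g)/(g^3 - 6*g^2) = (g^2 - 6*g - 7)/(g*(g - 6))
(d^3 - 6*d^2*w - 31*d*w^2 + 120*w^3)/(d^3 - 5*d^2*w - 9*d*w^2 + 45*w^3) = (-d^2 + 3*d*w + 40*w^2)/(-d^2 + 2*d*w + 15*w^2)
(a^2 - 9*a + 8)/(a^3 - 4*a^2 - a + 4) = (a - 8)/(a^2 - 3*a - 4)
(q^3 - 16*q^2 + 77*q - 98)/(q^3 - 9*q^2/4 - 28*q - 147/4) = 4*(q^2 - 9*q + 14)/(4*q^2 + 19*q + 21)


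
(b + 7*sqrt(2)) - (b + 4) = -4 + 7*sqrt(2)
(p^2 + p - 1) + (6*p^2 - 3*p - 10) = 7*p^2 - 2*p - 11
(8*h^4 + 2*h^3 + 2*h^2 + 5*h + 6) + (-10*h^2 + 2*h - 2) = 8*h^4 + 2*h^3 - 8*h^2 + 7*h + 4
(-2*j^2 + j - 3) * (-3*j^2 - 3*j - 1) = 6*j^4 + 3*j^3 + 8*j^2 + 8*j + 3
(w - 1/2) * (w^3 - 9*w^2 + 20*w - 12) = w^4 - 19*w^3/2 + 49*w^2/2 - 22*w + 6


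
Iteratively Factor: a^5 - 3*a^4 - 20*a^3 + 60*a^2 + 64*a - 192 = (a + 2)*(a^4 - 5*a^3 - 10*a^2 + 80*a - 96) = (a + 2)*(a + 4)*(a^3 - 9*a^2 + 26*a - 24) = (a - 4)*(a + 2)*(a + 4)*(a^2 - 5*a + 6) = (a - 4)*(a - 3)*(a + 2)*(a + 4)*(a - 2)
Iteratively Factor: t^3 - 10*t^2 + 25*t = (t - 5)*(t^2 - 5*t) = t*(t - 5)*(t - 5)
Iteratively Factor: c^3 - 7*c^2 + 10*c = (c - 5)*(c^2 - 2*c) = (c - 5)*(c - 2)*(c)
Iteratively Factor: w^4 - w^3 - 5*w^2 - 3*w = (w)*(w^3 - w^2 - 5*w - 3) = w*(w + 1)*(w^2 - 2*w - 3) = w*(w + 1)^2*(w - 3)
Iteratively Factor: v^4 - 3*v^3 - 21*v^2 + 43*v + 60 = (v + 1)*(v^3 - 4*v^2 - 17*v + 60) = (v - 5)*(v + 1)*(v^2 + v - 12) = (v - 5)*(v + 1)*(v + 4)*(v - 3)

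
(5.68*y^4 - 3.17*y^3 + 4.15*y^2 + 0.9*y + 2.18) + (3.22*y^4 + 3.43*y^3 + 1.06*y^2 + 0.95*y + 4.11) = 8.9*y^4 + 0.26*y^3 + 5.21*y^2 + 1.85*y + 6.29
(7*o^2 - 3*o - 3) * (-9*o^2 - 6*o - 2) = -63*o^4 - 15*o^3 + 31*o^2 + 24*o + 6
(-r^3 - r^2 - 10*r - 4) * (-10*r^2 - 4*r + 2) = 10*r^5 + 14*r^4 + 102*r^3 + 78*r^2 - 4*r - 8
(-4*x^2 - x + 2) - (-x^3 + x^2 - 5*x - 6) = x^3 - 5*x^2 + 4*x + 8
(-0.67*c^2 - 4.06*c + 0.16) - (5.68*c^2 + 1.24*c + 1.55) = -6.35*c^2 - 5.3*c - 1.39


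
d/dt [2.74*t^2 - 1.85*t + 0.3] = 5.48*t - 1.85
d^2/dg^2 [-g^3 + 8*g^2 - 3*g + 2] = 16 - 6*g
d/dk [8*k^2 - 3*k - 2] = 16*k - 3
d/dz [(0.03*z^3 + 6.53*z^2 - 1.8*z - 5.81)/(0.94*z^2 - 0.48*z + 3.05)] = (0.0282*z^4 - 0.0288000000000004*z^3 - 1.1679*z^2 + 50.7558*z - 8.2788)/(0.8836*z^4 - 0.9024*z^3 + 5.9644*z^2 - 2.928*z + 9.3025)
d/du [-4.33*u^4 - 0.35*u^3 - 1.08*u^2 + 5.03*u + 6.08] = -17.32*u^3 - 1.05*u^2 - 2.16*u + 5.03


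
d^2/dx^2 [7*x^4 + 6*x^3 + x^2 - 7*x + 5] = 84*x^2 + 36*x + 2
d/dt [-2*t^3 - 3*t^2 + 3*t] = -6*t^2 - 6*t + 3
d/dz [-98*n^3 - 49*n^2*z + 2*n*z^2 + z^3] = -49*n^2 + 4*n*z + 3*z^2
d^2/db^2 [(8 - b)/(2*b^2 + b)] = 8*(-b^3 + 24*b^2 + 12*b + 2)/(b^3*(8*b^3 + 12*b^2 + 6*b + 1))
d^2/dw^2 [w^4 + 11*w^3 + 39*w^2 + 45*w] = 12*w^2 + 66*w + 78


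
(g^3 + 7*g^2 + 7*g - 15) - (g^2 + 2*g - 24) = g^3 + 6*g^2 + 5*g + 9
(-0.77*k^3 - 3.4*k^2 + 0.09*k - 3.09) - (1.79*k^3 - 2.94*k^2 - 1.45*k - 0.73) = -2.56*k^3 - 0.46*k^2 + 1.54*k - 2.36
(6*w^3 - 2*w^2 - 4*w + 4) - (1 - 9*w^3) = 15*w^3 - 2*w^2 - 4*w + 3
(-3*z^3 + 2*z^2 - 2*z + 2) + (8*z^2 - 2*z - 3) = -3*z^3 + 10*z^2 - 4*z - 1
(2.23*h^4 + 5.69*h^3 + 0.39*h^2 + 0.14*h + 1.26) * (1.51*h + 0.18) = 3.3673*h^5 + 8.9933*h^4 + 1.6131*h^3 + 0.2816*h^2 + 1.9278*h + 0.2268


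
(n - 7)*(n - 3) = n^2 - 10*n + 21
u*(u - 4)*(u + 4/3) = u^3 - 8*u^2/3 - 16*u/3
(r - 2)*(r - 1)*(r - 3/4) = r^3 - 15*r^2/4 + 17*r/4 - 3/2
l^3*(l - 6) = l^4 - 6*l^3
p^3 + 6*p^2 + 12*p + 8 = (p + 2)^3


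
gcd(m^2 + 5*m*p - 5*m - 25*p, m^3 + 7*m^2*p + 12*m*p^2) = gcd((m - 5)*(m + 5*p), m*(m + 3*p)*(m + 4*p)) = 1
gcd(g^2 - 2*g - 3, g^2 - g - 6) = g - 3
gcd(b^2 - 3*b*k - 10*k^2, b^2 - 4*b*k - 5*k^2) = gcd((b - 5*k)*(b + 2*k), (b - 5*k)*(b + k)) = b - 5*k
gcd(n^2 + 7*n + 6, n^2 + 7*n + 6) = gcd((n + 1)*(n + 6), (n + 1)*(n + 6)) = n^2 + 7*n + 6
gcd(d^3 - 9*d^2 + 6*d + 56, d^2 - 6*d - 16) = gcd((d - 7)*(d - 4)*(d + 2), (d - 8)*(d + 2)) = d + 2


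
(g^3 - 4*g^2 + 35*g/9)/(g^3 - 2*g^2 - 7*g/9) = (3*g - 5)/(3*g + 1)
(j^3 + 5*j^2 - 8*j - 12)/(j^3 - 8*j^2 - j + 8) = (j^2 + 4*j - 12)/(j^2 - 9*j + 8)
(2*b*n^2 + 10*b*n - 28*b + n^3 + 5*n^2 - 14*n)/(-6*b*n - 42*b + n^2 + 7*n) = (-2*b*n + 4*b - n^2 + 2*n)/(6*b - n)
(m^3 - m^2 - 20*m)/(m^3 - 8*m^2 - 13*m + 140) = m/(m - 7)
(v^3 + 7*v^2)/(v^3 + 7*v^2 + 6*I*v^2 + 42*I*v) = v/(v + 6*I)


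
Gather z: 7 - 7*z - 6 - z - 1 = -8*z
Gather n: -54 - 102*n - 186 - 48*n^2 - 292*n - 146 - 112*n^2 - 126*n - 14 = -160*n^2 - 520*n - 400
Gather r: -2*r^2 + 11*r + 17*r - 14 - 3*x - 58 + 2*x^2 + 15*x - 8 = -2*r^2 + 28*r + 2*x^2 + 12*x - 80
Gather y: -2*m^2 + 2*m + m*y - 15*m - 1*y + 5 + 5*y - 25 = -2*m^2 - 13*m + y*(m + 4) - 20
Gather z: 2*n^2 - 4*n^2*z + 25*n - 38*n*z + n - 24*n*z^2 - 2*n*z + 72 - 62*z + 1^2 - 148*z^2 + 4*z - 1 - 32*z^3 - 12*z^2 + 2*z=2*n^2 + 26*n - 32*z^3 + z^2*(-24*n - 160) + z*(-4*n^2 - 40*n - 56) + 72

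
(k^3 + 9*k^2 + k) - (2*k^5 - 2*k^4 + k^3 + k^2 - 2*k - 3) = -2*k^5 + 2*k^4 + 8*k^2 + 3*k + 3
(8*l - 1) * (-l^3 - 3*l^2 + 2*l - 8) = -8*l^4 - 23*l^3 + 19*l^2 - 66*l + 8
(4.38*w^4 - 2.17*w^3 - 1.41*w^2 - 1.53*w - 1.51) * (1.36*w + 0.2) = 5.9568*w^5 - 2.0752*w^4 - 2.3516*w^3 - 2.3628*w^2 - 2.3596*w - 0.302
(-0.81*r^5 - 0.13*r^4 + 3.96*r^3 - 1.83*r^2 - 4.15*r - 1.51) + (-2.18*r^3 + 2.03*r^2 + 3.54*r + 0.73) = -0.81*r^5 - 0.13*r^4 + 1.78*r^3 + 0.2*r^2 - 0.61*r - 0.78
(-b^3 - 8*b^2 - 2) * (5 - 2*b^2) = 2*b^5 + 16*b^4 - 5*b^3 - 36*b^2 - 10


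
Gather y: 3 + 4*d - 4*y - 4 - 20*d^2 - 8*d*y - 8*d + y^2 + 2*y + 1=-20*d^2 - 4*d + y^2 + y*(-8*d - 2)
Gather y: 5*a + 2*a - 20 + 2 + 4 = 7*a - 14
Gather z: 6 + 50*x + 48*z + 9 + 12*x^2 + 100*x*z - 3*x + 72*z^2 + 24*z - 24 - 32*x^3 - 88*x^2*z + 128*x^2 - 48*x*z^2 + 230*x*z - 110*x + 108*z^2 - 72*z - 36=-32*x^3 + 140*x^2 - 63*x + z^2*(180 - 48*x) + z*(-88*x^2 + 330*x) - 45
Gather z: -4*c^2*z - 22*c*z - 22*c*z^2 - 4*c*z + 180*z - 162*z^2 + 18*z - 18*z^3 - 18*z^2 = -18*z^3 + z^2*(-22*c - 180) + z*(-4*c^2 - 26*c + 198)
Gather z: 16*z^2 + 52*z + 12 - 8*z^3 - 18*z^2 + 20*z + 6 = -8*z^3 - 2*z^2 + 72*z + 18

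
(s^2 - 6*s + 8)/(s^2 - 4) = (s - 4)/(s + 2)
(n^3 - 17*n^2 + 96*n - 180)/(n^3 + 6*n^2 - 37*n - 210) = (n^2 - 11*n + 30)/(n^2 + 12*n + 35)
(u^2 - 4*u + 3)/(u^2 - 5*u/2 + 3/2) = 2*(u - 3)/(2*u - 3)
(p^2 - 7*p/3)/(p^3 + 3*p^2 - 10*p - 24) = p*(3*p - 7)/(3*(p^3 + 3*p^2 - 10*p - 24))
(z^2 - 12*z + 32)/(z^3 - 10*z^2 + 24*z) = (z - 8)/(z*(z - 6))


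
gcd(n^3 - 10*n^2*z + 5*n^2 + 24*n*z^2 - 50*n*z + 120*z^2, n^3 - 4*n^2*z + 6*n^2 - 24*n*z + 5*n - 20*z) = -n^2 + 4*n*z - 5*n + 20*z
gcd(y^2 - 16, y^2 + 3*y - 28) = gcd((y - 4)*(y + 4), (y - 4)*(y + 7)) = y - 4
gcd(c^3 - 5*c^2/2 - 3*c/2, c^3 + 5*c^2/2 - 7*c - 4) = c + 1/2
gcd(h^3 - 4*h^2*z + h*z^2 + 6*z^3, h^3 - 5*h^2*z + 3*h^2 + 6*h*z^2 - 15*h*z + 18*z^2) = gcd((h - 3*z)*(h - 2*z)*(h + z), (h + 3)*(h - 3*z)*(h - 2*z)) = h^2 - 5*h*z + 6*z^2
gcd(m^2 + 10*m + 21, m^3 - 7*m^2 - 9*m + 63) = m + 3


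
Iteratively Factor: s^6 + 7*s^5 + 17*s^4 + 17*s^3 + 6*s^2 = (s)*(s^5 + 7*s^4 + 17*s^3 + 17*s^2 + 6*s) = s*(s + 1)*(s^4 + 6*s^3 + 11*s^2 + 6*s) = s*(s + 1)^2*(s^3 + 5*s^2 + 6*s) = s*(s + 1)^2*(s + 2)*(s^2 + 3*s) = s*(s + 1)^2*(s + 2)*(s + 3)*(s)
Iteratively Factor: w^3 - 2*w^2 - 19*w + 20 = (w - 1)*(w^2 - w - 20) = (w - 5)*(w - 1)*(w + 4)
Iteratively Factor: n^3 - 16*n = (n + 4)*(n^2 - 4*n) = (n - 4)*(n + 4)*(n)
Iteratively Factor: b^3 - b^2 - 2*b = (b)*(b^2 - b - 2) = b*(b + 1)*(b - 2)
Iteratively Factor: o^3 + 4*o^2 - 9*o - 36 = (o - 3)*(o^2 + 7*o + 12) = (o - 3)*(o + 3)*(o + 4)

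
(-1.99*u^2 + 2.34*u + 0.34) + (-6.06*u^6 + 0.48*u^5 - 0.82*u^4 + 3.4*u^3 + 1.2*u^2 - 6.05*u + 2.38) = -6.06*u^6 + 0.48*u^5 - 0.82*u^4 + 3.4*u^3 - 0.79*u^2 - 3.71*u + 2.72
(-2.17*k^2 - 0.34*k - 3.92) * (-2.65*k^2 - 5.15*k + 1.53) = 5.7505*k^4 + 12.0765*k^3 + 8.8189*k^2 + 19.6678*k - 5.9976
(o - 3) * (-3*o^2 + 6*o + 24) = -3*o^3 + 15*o^2 + 6*o - 72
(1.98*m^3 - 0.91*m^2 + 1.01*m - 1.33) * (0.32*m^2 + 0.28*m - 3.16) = 0.6336*m^5 + 0.2632*m^4 - 6.1884*m^3 + 2.7328*m^2 - 3.564*m + 4.2028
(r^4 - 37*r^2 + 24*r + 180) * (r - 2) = r^5 - 2*r^4 - 37*r^3 + 98*r^2 + 132*r - 360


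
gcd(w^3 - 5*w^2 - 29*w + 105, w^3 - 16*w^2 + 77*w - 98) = w - 7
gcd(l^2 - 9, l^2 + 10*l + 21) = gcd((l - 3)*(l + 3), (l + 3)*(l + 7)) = l + 3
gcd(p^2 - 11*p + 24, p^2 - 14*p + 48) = p - 8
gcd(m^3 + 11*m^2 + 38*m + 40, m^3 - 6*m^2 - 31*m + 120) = m + 5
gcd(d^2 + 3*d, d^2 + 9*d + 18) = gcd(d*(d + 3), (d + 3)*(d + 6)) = d + 3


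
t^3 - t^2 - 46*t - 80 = (t - 8)*(t + 2)*(t + 5)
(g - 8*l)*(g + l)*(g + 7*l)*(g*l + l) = g^4*l + g^3*l - 57*g^2*l^3 - 56*g*l^4 - 57*g*l^3 - 56*l^4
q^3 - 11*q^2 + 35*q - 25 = (q - 5)^2*(q - 1)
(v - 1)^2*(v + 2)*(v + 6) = v^4 + 6*v^3 - 3*v^2 - 16*v + 12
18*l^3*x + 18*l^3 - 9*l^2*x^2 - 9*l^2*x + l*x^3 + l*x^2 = (-6*l + x)*(-3*l + x)*(l*x + l)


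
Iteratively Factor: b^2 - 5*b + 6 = (b - 2)*(b - 3)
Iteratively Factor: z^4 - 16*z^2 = (z)*(z^3 - 16*z) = z*(z + 4)*(z^2 - 4*z) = z^2*(z + 4)*(z - 4)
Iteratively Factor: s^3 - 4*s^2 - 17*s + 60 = (s - 3)*(s^2 - s - 20) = (s - 5)*(s - 3)*(s + 4)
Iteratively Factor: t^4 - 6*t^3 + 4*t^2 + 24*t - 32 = (t - 4)*(t^3 - 2*t^2 - 4*t + 8) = (t - 4)*(t - 2)*(t^2 - 4) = (t - 4)*(t - 2)*(t + 2)*(t - 2)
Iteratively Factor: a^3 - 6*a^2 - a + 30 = (a + 2)*(a^2 - 8*a + 15) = (a - 5)*(a + 2)*(a - 3)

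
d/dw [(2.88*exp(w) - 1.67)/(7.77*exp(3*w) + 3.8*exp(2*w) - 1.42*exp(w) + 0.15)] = (-44.7552*exp(3*w) + 27.9837*exp(2*w) + 12.692*exp(w) - 1.9394)*exp(w)/(60.3729*exp(6*w) + 59.052*exp(5*w) - 7.6268*exp(4*w) - 8.461*exp(3*w) + 3.1564*exp(2*w) - 0.426*exp(w) + 0.0225)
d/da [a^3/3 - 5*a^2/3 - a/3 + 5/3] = a^2 - 10*a/3 - 1/3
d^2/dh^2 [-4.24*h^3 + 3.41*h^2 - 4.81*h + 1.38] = 6.82 - 25.44*h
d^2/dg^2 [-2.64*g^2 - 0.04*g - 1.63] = -5.28000000000000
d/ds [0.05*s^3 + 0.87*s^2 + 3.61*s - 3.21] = 0.15*s^2 + 1.74*s + 3.61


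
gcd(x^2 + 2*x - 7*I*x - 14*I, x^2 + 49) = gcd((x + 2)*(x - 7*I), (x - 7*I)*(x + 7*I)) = x - 7*I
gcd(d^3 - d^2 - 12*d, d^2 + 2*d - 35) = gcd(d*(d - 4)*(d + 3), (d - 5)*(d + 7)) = 1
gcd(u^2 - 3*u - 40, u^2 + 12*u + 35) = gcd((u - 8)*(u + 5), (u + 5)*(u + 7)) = u + 5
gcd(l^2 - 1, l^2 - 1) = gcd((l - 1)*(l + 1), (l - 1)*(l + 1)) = l^2 - 1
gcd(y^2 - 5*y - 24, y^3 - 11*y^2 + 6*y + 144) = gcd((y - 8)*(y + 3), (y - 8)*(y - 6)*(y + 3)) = y^2 - 5*y - 24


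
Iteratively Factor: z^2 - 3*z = (z - 3)*(z)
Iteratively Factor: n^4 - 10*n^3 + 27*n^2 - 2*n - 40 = (n - 2)*(n^3 - 8*n^2 + 11*n + 20) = (n - 2)*(n + 1)*(n^2 - 9*n + 20) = (n - 4)*(n - 2)*(n + 1)*(n - 5)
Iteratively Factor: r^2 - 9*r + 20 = (r - 5)*(r - 4)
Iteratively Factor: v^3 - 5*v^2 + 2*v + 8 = (v - 4)*(v^2 - v - 2) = (v - 4)*(v - 2)*(v + 1)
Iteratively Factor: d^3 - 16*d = (d)*(d^2 - 16) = d*(d + 4)*(d - 4)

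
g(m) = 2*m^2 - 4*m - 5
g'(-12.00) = -52.00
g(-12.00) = 331.00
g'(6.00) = 20.00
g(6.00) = 43.00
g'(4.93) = 15.72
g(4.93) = 23.89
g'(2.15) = 4.60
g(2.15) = -4.36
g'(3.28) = 9.12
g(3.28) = 3.40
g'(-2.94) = -15.76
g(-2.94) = 24.05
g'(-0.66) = -6.64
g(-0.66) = -1.49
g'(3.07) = 8.28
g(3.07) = 1.57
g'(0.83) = -0.68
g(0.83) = -6.94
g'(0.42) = -2.32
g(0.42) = -6.33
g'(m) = 4*m - 4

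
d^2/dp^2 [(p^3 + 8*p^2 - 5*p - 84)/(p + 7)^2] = 60/(p^3 + 21*p^2 + 147*p + 343)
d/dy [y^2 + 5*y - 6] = 2*y + 5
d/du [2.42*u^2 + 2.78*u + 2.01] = 4.84*u + 2.78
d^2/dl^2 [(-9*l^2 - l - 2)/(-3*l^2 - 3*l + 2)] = 144*(-l^3 + 3*l^2 + l + 1)/(27*l^6 + 81*l^5 + 27*l^4 - 81*l^3 - 18*l^2 + 36*l - 8)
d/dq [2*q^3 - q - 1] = 6*q^2 - 1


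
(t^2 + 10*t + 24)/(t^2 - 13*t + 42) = (t^2 + 10*t + 24)/(t^2 - 13*t + 42)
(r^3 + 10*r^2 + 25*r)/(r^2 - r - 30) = r*(r + 5)/(r - 6)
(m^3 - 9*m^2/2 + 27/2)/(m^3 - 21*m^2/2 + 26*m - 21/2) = (2*m^2 - 3*m - 9)/(2*m^2 - 15*m + 7)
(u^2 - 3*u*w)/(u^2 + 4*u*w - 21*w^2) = u/(u + 7*w)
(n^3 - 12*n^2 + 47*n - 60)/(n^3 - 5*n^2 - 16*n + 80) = (n - 3)/(n + 4)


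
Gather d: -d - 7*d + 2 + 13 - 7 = 8 - 8*d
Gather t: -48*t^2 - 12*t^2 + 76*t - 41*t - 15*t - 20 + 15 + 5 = -60*t^2 + 20*t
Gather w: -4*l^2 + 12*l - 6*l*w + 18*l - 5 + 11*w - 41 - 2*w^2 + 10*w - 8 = -4*l^2 + 30*l - 2*w^2 + w*(21 - 6*l) - 54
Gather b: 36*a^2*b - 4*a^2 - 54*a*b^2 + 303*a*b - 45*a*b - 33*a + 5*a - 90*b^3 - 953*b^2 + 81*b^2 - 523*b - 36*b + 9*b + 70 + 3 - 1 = -4*a^2 - 28*a - 90*b^3 + b^2*(-54*a - 872) + b*(36*a^2 + 258*a - 550) + 72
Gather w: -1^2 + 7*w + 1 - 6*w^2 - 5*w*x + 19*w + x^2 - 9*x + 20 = -6*w^2 + w*(26 - 5*x) + x^2 - 9*x + 20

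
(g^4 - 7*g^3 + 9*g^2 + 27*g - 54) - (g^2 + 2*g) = g^4 - 7*g^3 + 8*g^2 + 25*g - 54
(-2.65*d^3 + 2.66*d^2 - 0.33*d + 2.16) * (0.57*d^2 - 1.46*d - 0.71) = -1.5105*d^5 + 5.3852*d^4 - 2.1902*d^3 - 0.1756*d^2 - 2.9193*d - 1.5336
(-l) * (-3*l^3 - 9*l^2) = 3*l^4 + 9*l^3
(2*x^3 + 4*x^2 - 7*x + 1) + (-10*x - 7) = 2*x^3 + 4*x^2 - 17*x - 6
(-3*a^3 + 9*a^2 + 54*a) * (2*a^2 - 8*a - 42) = -6*a^5 + 42*a^4 + 162*a^3 - 810*a^2 - 2268*a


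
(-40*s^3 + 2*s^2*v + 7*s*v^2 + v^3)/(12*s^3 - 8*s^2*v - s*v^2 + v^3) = (-20*s^2 - 9*s*v - v^2)/(6*s^2 - s*v - v^2)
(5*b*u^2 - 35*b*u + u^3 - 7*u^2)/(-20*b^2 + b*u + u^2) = u*(u - 7)/(-4*b + u)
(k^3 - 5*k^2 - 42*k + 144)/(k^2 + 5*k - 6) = (k^2 - 11*k + 24)/(k - 1)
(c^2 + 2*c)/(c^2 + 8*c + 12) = c/(c + 6)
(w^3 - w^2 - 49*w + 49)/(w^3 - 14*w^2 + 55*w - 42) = (w + 7)/(w - 6)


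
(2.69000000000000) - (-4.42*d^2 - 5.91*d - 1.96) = 4.42*d^2 + 5.91*d + 4.65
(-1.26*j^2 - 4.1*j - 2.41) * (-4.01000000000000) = 5.0526*j^2 + 16.441*j + 9.6641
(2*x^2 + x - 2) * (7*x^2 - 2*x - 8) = 14*x^4 + 3*x^3 - 32*x^2 - 4*x + 16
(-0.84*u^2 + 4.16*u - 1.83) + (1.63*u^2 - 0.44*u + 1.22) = 0.79*u^2 + 3.72*u - 0.61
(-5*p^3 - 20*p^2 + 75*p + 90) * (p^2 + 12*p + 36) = -5*p^5 - 80*p^4 - 345*p^3 + 270*p^2 + 3780*p + 3240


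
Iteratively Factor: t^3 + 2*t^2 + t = (t + 1)*(t^2 + t) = (t + 1)^2*(t)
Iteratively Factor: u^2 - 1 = (u - 1)*(u + 1)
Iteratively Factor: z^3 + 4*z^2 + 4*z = (z + 2)*(z^2 + 2*z) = (z + 2)^2*(z)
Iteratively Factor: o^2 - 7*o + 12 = (o - 3)*(o - 4)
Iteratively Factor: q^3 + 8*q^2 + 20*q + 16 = (q + 2)*(q^2 + 6*q + 8) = (q + 2)*(q + 4)*(q + 2)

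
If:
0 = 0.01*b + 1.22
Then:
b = -122.00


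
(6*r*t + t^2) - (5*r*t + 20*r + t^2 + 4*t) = r*t - 20*r - 4*t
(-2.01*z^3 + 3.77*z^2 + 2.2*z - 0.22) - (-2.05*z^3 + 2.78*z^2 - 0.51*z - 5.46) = 0.04*z^3 + 0.99*z^2 + 2.71*z + 5.24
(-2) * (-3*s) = 6*s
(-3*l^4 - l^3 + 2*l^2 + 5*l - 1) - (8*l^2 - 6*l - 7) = -3*l^4 - l^3 - 6*l^2 + 11*l + 6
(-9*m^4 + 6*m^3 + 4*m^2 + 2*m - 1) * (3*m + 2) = -27*m^5 + 24*m^3 + 14*m^2 + m - 2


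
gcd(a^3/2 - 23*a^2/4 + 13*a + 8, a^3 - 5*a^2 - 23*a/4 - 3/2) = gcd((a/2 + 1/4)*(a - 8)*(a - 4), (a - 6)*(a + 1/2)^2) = a + 1/2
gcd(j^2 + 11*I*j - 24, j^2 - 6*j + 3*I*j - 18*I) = j + 3*I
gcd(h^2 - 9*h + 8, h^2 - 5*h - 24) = h - 8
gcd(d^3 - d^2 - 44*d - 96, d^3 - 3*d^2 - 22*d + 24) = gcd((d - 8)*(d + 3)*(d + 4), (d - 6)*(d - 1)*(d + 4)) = d + 4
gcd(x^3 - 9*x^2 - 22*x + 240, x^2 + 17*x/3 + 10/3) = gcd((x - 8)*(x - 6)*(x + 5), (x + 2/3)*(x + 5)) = x + 5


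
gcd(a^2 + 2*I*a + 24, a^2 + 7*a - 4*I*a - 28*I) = a - 4*I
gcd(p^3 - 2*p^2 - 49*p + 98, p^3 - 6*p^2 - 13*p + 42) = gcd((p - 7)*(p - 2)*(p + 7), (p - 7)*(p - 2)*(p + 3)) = p^2 - 9*p + 14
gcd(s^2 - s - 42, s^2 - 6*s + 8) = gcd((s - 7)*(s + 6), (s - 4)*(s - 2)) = 1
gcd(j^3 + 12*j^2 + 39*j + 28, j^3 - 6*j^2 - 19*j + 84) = j + 4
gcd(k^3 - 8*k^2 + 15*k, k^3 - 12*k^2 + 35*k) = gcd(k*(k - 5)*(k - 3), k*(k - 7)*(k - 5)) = k^2 - 5*k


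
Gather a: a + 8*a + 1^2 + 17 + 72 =9*a + 90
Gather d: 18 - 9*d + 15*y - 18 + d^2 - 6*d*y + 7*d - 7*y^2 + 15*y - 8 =d^2 + d*(-6*y - 2) - 7*y^2 + 30*y - 8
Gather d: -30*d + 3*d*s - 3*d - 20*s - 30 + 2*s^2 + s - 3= d*(3*s - 33) + 2*s^2 - 19*s - 33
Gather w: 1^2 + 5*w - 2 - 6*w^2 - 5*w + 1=-6*w^2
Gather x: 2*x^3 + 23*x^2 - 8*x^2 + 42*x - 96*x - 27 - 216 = 2*x^3 + 15*x^2 - 54*x - 243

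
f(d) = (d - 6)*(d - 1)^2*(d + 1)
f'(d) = (d - 6)*(d - 1)^2 + (d - 6)*(d + 1)*(2*d - 2) + (d - 1)^2*(d + 1)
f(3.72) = -79.62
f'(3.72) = -40.49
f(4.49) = -100.97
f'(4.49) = -9.39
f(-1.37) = 15.32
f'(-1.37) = -56.40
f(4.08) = -92.53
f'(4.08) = -30.11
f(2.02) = -12.51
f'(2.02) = -25.52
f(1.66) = -5.03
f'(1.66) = -15.97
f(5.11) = -91.86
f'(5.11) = 43.48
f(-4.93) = 1510.50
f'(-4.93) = -1032.00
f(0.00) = -6.00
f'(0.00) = 7.00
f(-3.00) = 288.00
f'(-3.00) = -320.00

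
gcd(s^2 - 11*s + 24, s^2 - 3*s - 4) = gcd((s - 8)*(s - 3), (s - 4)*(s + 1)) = 1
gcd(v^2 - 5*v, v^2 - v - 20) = v - 5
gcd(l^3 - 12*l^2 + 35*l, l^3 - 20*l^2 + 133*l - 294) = l - 7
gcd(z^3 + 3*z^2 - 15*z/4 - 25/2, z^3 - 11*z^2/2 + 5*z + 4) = z - 2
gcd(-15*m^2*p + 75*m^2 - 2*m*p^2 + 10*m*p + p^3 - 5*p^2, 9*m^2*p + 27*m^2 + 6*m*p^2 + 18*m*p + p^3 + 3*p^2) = 3*m + p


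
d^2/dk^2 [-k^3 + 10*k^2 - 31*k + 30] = 20 - 6*k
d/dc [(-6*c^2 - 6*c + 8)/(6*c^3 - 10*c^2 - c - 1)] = 2*(18*c^4 + 36*c^3 - 99*c^2 + 86*c + 7)/(36*c^6 - 120*c^5 + 88*c^4 + 8*c^3 + 21*c^2 + 2*c + 1)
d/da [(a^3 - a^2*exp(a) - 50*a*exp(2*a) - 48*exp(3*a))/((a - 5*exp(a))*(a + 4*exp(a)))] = (a^4 - 60*a^3*exp(2*a) - 2*a^3*exp(a) - 114*a^2*exp(3*a) - 9*a^2*exp(2*a) + 96*a*exp(4*a) + 136*a*exp(3*a) + 960*exp(5*a) + 952*exp(4*a))/(a^4 - 2*a^3*exp(a) - 39*a^2*exp(2*a) + 40*a*exp(3*a) + 400*exp(4*a))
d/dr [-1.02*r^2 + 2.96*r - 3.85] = 2.96 - 2.04*r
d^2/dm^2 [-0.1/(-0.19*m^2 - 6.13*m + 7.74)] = (-0.00722*m^2 - 0.23294*m + 0.1*(0.38*m + 6.13)*(0.76*m + 12.26) + 0.29412)/(0.19*m^2 + 6.13*m - 7.74)^3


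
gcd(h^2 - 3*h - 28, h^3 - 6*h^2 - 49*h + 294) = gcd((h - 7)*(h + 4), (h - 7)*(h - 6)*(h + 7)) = h - 7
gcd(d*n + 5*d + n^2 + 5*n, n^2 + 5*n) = n + 5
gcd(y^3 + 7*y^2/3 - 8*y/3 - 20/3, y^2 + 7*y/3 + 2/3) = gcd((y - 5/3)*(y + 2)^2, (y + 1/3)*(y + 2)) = y + 2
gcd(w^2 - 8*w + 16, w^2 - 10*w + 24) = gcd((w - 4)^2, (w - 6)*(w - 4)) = w - 4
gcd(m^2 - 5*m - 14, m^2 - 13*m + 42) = m - 7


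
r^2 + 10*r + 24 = (r + 4)*(r + 6)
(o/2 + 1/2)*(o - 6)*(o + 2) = o^3/2 - 3*o^2/2 - 8*o - 6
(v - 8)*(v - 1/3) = v^2 - 25*v/3 + 8/3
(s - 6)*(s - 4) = s^2 - 10*s + 24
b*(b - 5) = b^2 - 5*b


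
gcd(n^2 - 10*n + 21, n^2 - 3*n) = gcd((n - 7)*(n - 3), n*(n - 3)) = n - 3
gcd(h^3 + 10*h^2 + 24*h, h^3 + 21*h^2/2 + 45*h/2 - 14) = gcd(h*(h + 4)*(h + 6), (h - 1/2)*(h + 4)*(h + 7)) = h + 4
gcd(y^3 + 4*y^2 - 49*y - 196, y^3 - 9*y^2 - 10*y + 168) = y^2 - 3*y - 28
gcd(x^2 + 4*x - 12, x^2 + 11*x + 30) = x + 6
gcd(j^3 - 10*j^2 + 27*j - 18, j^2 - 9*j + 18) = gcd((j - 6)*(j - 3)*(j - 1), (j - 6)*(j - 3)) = j^2 - 9*j + 18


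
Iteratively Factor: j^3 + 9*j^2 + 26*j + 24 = (j + 2)*(j^2 + 7*j + 12) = (j + 2)*(j + 4)*(j + 3)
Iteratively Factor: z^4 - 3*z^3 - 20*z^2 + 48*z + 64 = (z + 4)*(z^3 - 7*z^2 + 8*z + 16) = (z - 4)*(z + 4)*(z^2 - 3*z - 4) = (z - 4)*(z + 1)*(z + 4)*(z - 4)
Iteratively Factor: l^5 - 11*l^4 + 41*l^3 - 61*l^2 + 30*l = (l)*(l^4 - 11*l^3 + 41*l^2 - 61*l + 30) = l*(l - 3)*(l^3 - 8*l^2 + 17*l - 10) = l*(l - 3)*(l - 1)*(l^2 - 7*l + 10) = l*(l - 3)*(l - 2)*(l - 1)*(l - 5)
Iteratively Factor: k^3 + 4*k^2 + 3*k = (k)*(k^2 + 4*k + 3) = k*(k + 3)*(k + 1)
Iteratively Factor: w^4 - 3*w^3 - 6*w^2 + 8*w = (w)*(w^3 - 3*w^2 - 6*w + 8) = w*(w - 1)*(w^2 - 2*w - 8) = w*(w - 4)*(w - 1)*(w + 2)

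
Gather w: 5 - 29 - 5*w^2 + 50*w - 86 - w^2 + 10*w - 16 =-6*w^2 + 60*w - 126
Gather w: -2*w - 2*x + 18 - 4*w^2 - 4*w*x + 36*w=-4*w^2 + w*(34 - 4*x) - 2*x + 18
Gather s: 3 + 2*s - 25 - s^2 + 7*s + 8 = -s^2 + 9*s - 14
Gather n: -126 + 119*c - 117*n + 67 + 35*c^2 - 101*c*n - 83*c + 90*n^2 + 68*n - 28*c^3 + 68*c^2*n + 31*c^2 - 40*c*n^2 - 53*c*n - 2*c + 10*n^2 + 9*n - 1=-28*c^3 + 66*c^2 + 34*c + n^2*(100 - 40*c) + n*(68*c^2 - 154*c - 40) - 60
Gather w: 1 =1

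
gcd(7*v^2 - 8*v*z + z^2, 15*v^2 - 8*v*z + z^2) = 1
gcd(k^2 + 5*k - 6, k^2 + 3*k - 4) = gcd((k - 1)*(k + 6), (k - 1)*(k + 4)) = k - 1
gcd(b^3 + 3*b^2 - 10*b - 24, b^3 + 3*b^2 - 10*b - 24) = b^3 + 3*b^2 - 10*b - 24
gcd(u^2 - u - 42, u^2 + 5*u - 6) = u + 6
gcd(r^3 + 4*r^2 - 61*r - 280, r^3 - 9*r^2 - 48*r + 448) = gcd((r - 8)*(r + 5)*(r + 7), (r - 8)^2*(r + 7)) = r^2 - r - 56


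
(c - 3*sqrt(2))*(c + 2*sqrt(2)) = c^2 - sqrt(2)*c - 12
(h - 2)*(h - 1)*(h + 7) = h^3 + 4*h^2 - 19*h + 14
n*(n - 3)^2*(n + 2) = n^4 - 4*n^3 - 3*n^2 + 18*n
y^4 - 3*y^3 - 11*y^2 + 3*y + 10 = (y - 5)*(y - 1)*(y + 1)*(y + 2)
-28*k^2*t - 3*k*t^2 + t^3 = t*(-7*k + t)*(4*k + t)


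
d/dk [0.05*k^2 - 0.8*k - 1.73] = 0.1*k - 0.8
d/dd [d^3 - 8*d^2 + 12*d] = 3*d^2 - 16*d + 12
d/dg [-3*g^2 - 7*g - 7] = -6*g - 7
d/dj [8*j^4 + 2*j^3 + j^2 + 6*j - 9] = 32*j^3 + 6*j^2 + 2*j + 6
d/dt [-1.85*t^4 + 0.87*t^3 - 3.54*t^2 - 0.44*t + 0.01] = -7.4*t^3 + 2.61*t^2 - 7.08*t - 0.44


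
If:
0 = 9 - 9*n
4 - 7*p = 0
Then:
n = 1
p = 4/7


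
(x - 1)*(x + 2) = x^2 + x - 2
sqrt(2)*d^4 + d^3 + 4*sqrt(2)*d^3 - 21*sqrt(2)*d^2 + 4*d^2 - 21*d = d*(d - 3)*(d + 7)*(sqrt(2)*d + 1)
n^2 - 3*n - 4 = (n - 4)*(n + 1)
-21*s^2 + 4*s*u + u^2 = (-3*s + u)*(7*s + u)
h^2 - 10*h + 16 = (h - 8)*(h - 2)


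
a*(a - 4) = a^2 - 4*a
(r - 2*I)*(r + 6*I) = r^2 + 4*I*r + 12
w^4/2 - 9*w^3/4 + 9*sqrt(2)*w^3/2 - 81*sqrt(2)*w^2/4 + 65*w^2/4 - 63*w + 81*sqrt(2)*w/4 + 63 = (w/2 + sqrt(2))*(w - 3)*(w - 3/2)*(w + 7*sqrt(2))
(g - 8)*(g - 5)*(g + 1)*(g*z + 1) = g^4*z - 12*g^3*z + g^3 + 27*g^2*z - 12*g^2 + 40*g*z + 27*g + 40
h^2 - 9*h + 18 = (h - 6)*(h - 3)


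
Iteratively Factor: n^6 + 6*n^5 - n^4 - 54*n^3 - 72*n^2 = (n + 2)*(n^5 + 4*n^4 - 9*n^3 - 36*n^2) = (n + 2)*(n + 4)*(n^4 - 9*n^2) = n*(n + 2)*(n + 4)*(n^3 - 9*n) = n*(n + 2)*(n + 3)*(n + 4)*(n^2 - 3*n) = n^2*(n + 2)*(n + 3)*(n + 4)*(n - 3)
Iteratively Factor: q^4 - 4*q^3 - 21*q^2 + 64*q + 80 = (q + 1)*(q^3 - 5*q^2 - 16*q + 80) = (q - 4)*(q + 1)*(q^2 - q - 20) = (q - 5)*(q - 4)*(q + 1)*(q + 4)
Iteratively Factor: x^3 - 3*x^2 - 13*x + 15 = (x - 1)*(x^2 - 2*x - 15) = (x - 1)*(x + 3)*(x - 5)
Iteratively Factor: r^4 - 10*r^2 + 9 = (r - 1)*(r^3 + r^2 - 9*r - 9) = (r - 3)*(r - 1)*(r^2 + 4*r + 3) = (r - 3)*(r - 1)*(r + 3)*(r + 1)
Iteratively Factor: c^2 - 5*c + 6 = (c - 2)*(c - 3)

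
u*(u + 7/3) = u^2 + 7*u/3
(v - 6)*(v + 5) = v^2 - v - 30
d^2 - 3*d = d*(d - 3)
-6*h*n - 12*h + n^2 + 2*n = (-6*h + n)*(n + 2)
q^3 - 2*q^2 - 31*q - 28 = (q - 7)*(q + 1)*(q + 4)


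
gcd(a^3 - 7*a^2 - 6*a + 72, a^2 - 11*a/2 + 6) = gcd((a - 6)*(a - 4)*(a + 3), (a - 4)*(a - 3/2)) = a - 4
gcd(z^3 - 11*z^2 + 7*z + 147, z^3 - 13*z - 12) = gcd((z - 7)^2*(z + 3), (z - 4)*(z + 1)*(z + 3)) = z + 3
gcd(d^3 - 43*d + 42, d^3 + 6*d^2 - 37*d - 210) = d^2 + d - 42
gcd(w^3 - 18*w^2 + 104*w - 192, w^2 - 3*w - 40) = w - 8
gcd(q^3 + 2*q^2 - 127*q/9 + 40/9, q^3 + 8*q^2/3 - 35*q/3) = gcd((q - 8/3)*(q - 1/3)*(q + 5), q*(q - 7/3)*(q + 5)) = q + 5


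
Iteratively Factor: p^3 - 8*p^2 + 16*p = (p - 4)*(p^2 - 4*p) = p*(p - 4)*(p - 4)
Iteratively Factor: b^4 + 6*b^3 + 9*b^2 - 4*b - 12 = (b - 1)*(b^3 + 7*b^2 + 16*b + 12) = (b - 1)*(b + 2)*(b^2 + 5*b + 6) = (b - 1)*(b + 2)*(b + 3)*(b + 2)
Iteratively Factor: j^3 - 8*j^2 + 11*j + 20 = (j + 1)*(j^2 - 9*j + 20) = (j - 4)*(j + 1)*(j - 5)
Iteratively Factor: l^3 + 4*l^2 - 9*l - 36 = (l - 3)*(l^2 + 7*l + 12) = (l - 3)*(l + 3)*(l + 4)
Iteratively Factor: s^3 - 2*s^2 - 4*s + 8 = (s - 2)*(s^2 - 4) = (s - 2)^2*(s + 2)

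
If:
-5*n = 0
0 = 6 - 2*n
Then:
No Solution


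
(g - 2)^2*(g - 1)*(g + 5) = g^4 - 17*g^2 + 36*g - 20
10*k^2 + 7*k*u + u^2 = (2*k + u)*(5*k + u)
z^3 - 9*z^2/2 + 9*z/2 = z*(z - 3)*(z - 3/2)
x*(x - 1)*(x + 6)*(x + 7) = x^4 + 12*x^3 + 29*x^2 - 42*x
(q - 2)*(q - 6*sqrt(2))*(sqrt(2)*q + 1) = sqrt(2)*q^3 - 11*q^2 - 2*sqrt(2)*q^2 - 6*sqrt(2)*q + 22*q + 12*sqrt(2)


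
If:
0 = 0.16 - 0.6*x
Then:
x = 0.27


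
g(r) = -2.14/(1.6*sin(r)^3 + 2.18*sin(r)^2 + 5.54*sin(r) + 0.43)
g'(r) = -2.14*(-4.8*sin(r)^2*cos(r) - 4.36*sin(r)*cos(r) - 5.54*cos(r))/(1.6*sin(r)^3 + 2.18*sin(r)^2 + 5.54*sin(r) + 0.43)^2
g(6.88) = -0.47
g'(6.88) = 0.83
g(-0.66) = 0.85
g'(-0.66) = 1.25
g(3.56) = 1.36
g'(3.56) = -3.63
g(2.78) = -0.78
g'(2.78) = -2.06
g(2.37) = -0.36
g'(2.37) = -0.48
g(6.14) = 6.67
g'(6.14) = 103.23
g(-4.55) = -0.22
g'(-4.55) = -0.05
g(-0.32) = 1.87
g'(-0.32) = 7.17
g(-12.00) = -0.50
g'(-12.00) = 0.91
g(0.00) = -4.98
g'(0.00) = 64.12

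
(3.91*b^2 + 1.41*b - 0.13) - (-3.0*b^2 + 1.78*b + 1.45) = 6.91*b^2 - 0.37*b - 1.58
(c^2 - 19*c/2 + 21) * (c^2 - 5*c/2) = c^4 - 12*c^3 + 179*c^2/4 - 105*c/2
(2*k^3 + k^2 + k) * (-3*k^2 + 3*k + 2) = -6*k^5 + 3*k^4 + 4*k^3 + 5*k^2 + 2*k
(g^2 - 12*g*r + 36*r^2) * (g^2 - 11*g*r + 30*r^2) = g^4 - 23*g^3*r + 198*g^2*r^2 - 756*g*r^3 + 1080*r^4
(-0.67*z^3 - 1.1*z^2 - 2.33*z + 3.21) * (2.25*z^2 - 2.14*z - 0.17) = -1.5075*z^5 - 1.0412*z^4 - 2.7746*z^3 + 12.3957*z^2 - 6.4733*z - 0.5457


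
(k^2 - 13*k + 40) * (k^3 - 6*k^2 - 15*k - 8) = k^5 - 19*k^4 + 103*k^3 - 53*k^2 - 496*k - 320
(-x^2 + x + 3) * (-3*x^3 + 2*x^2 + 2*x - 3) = 3*x^5 - 5*x^4 - 9*x^3 + 11*x^2 + 3*x - 9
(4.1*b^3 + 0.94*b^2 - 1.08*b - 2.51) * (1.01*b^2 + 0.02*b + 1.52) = 4.141*b^5 + 1.0314*b^4 + 5.16*b^3 - 1.1279*b^2 - 1.6918*b - 3.8152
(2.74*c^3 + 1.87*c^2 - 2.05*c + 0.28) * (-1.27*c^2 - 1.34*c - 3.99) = -3.4798*c^5 - 6.0465*c^4 - 10.8349*c^3 - 5.0699*c^2 + 7.8043*c - 1.1172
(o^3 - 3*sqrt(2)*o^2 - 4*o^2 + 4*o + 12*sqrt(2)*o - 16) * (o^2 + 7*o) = o^5 - 3*sqrt(2)*o^4 + 3*o^4 - 24*o^3 - 9*sqrt(2)*o^3 + 12*o^2 + 84*sqrt(2)*o^2 - 112*o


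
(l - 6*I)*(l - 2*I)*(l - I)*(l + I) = l^4 - 8*I*l^3 - 11*l^2 - 8*I*l - 12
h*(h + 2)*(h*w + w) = h^3*w + 3*h^2*w + 2*h*w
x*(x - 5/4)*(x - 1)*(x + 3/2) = x^4 - 3*x^3/4 - 17*x^2/8 + 15*x/8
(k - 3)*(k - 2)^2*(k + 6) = k^4 - k^3 - 26*k^2 + 84*k - 72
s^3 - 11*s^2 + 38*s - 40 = (s - 5)*(s - 4)*(s - 2)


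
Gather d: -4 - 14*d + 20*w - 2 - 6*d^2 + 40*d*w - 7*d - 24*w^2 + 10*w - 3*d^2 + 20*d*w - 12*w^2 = -9*d^2 + d*(60*w - 21) - 36*w^2 + 30*w - 6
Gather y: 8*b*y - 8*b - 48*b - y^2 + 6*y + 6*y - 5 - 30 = -56*b - y^2 + y*(8*b + 12) - 35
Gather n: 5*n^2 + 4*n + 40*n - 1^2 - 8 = 5*n^2 + 44*n - 9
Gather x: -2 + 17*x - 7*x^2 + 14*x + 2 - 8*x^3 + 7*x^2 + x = -8*x^3 + 32*x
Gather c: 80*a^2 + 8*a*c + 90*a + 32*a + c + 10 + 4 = 80*a^2 + 122*a + c*(8*a + 1) + 14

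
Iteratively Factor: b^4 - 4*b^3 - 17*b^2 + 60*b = (b + 4)*(b^3 - 8*b^2 + 15*b) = (b - 5)*(b + 4)*(b^2 - 3*b) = (b - 5)*(b - 3)*(b + 4)*(b)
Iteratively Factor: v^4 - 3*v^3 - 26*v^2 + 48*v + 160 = (v - 5)*(v^3 + 2*v^2 - 16*v - 32) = (v - 5)*(v + 2)*(v^2 - 16) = (v - 5)*(v - 4)*(v + 2)*(v + 4)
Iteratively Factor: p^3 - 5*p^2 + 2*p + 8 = (p - 2)*(p^2 - 3*p - 4) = (p - 2)*(p + 1)*(p - 4)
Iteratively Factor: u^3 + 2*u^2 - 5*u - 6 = (u + 3)*(u^2 - u - 2) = (u - 2)*(u + 3)*(u + 1)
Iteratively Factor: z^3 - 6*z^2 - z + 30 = (z - 3)*(z^2 - 3*z - 10) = (z - 5)*(z - 3)*(z + 2)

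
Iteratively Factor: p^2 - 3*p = (p)*(p - 3)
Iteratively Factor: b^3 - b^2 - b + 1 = (b - 1)*(b^2 - 1) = (b - 1)^2*(b + 1)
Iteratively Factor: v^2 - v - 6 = (v - 3)*(v + 2)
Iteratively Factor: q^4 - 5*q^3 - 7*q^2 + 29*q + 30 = (q - 5)*(q^3 - 7*q - 6) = (q - 5)*(q + 2)*(q^2 - 2*q - 3) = (q - 5)*(q + 1)*(q + 2)*(q - 3)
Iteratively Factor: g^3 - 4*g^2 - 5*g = (g)*(g^2 - 4*g - 5) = g*(g - 5)*(g + 1)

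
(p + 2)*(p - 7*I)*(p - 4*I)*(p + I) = p^4 + 2*p^3 - 10*I*p^3 - 17*p^2 - 20*I*p^2 - 34*p - 28*I*p - 56*I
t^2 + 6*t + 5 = (t + 1)*(t + 5)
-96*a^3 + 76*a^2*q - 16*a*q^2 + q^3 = (-8*a + q)*(-6*a + q)*(-2*a + q)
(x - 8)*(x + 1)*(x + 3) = x^3 - 4*x^2 - 29*x - 24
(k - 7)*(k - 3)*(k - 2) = k^3 - 12*k^2 + 41*k - 42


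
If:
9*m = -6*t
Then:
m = -2*t/3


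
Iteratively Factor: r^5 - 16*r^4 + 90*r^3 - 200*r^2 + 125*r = (r)*(r^4 - 16*r^3 + 90*r^2 - 200*r + 125) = r*(r - 1)*(r^3 - 15*r^2 + 75*r - 125) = r*(r - 5)*(r - 1)*(r^2 - 10*r + 25) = r*(r - 5)^2*(r - 1)*(r - 5)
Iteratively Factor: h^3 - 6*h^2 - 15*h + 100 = (h - 5)*(h^2 - h - 20) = (h - 5)*(h + 4)*(h - 5)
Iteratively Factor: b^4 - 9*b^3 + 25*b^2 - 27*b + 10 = (b - 2)*(b^3 - 7*b^2 + 11*b - 5) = (b - 2)*(b - 1)*(b^2 - 6*b + 5) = (b - 5)*(b - 2)*(b - 1)*(b - 1)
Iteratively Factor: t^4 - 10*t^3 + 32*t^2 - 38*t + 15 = (t - 3)*(t^3 - 7*t^2 + 11*t - 5) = (t - 3)*(t - 1)*(t^2 - 6*t + 5) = (t - 3)*(t - 1)^2*(t - 5)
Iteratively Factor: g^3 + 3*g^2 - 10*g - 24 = (g + 2)*(g^2 + g - 12) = (g - 3)*(g + 2)*(g + 4)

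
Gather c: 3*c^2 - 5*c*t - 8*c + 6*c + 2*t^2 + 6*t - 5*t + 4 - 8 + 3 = 3*c^2 + c*(-5*t - 2) + 2*t^2 + t - 1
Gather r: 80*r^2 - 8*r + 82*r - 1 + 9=80*r^2 + 74*r + 8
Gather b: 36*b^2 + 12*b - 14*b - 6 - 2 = 36*b^2 - 2*b - 8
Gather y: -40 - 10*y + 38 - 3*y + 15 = 13 - 13*y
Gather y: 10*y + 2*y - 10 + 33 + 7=12*y + 30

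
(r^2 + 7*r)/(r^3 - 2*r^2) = (r + 7)/(r*(r - 2))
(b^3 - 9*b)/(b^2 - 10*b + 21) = b*(b + 3)/(b - 7)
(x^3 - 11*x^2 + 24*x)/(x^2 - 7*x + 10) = x*(x^2 - 11*x + 24)/(x^2 - 7*x + 10)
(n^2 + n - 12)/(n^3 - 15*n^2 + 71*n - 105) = (n + 4)/(n^2 - 12*n + 35)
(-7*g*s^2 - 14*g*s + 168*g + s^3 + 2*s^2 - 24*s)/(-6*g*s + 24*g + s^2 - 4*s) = (-7*g*s - 42*g + s^2 + 6*s)/(-6*g + s)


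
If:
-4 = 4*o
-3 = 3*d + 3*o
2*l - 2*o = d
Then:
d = 0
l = -1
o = -1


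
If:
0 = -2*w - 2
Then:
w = -1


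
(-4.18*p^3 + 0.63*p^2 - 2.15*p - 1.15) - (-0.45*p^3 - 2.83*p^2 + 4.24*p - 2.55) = -3.73*p^3 + 3.46*p^2 - 6.39*p + 1.4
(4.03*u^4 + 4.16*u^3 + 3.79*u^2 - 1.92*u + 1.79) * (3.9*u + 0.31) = 15.717*u^5 + 17.4733*u^4 + 16.0706*u^3 - 6.3131*u^2 + 6.3858*u + 0.5549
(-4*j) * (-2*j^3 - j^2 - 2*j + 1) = 8*j^4 + 4*j^3 + 8*j^2 - 4*j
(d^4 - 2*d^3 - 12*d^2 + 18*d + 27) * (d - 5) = d^5 - 7*d^4 - 2*d^3 + 78*d^2 - 63*d - 135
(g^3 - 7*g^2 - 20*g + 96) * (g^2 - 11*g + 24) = g^5 - 18*g^4 + 81*g^3 + 148*g^2 - 1536*g + 2304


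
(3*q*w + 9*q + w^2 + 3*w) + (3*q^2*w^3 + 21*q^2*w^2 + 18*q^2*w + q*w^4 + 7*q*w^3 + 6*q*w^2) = 3*q^2*w^3 + 21*q^2*w^2 + 18*q^2*w + q*w^4 + 7*q*w^3 + 6*q*w^2 + 3*q*w + 9*q + w^2 + 3*w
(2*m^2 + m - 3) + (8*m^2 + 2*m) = 10*m^2 + 3*m - 3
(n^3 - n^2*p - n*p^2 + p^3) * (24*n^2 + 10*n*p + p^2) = 24*n^5 - 14*n^4*p - 33*n^3*p^2 + 13*n^2*p^3 + 9*n*p^4 + p^5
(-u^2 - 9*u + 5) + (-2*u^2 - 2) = -3*u^2 - 9*u + 3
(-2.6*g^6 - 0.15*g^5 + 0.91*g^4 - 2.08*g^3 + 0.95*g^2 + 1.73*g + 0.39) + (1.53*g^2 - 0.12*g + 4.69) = -2.6*g^6 - 0.15*g^5 + 0.91*g^4 - 2.08*g^3 + 2.48*g^2 + 1.61*g + 5.08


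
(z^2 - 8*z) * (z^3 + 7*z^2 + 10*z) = z^5 - z^4 - 46*z^3 - 80*z^2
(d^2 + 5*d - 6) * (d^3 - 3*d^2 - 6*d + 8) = d^5 + 2*d^4 - 27*d^3 - 4*d^2 + 76*d - 48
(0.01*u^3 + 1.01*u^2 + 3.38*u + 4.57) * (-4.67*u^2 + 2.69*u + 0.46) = -0.0467*u^5 - 4.6898*u^4 - 13.0631*u^3 - 11.7851*u^2 + 13.8481*u + 2.1022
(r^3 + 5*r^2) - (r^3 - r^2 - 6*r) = 6*r^2 + 6*r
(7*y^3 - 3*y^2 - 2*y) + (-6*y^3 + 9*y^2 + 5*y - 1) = y^3 + 6*y^2 + 3*y - 1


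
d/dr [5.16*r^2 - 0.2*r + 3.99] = 10.32*r - 0.2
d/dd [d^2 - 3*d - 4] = 2*d - 3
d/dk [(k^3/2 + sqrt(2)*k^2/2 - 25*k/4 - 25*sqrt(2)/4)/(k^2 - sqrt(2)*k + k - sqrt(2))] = (-(2*k - sqrt(2) + 1)*(2*k^3 + 2*sqrt(2)*k^2 - 25*k - 25*sqrt(2)) + (6*k^2 + 4*sqrt(2)*k - 25)*(k^2 - sqrt(2)*k + k - sqrt(2)))/(4*(k^2 - sqrt(2)*k + k - sqrt(2))^2)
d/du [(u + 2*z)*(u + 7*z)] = 2*u + 9*z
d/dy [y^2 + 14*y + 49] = 2*y + 14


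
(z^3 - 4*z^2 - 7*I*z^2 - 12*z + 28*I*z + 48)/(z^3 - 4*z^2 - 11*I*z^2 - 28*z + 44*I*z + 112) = (z - 3*I)/(z - 7*I)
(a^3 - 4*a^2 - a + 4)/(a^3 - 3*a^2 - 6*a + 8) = (a + 1)/(a + 2)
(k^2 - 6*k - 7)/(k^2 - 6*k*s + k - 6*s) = (7 - k)/(-k + 6*s)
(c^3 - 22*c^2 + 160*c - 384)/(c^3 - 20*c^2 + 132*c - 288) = (c - 8)/(c - 6)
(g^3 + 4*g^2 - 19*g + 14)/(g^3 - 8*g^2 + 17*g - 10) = (g + 7)/(g - 5)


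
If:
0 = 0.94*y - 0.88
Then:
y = 0.94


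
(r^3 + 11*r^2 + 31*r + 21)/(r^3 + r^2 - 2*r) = (r^3 + 11*r^2 + 31*r + 21)/(r*(r^2 + r - 2))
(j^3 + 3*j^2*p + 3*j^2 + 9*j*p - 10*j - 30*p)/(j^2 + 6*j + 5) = (j^2 + 3*j*p - 2*j - 6*p)/(j + 1)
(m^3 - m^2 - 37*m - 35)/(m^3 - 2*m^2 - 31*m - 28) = (m + 5)/(m + 4)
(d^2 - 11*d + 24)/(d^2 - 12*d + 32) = (d - 3)/(d - 4)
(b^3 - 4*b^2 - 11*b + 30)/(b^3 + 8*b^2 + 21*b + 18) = (b^2 - 7*b + 10)/(b^2 + 5*b + 6)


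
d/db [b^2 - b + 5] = 2*b - 1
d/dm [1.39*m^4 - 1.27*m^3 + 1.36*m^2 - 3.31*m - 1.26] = 5.56*m^3 - 3.81*m^2 + 2.72*m - 3.31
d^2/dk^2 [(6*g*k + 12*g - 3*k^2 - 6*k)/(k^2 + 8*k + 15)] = 6*(2*g*k^3 + 12*g*k^2 + 6*g*k - 44*g + 6*k^3 + 45*k^2 + 90*k + 15)/(k^6 + 24*k^5 + 237*k^4 + 1232*k^3 + 3555*k^2 + 5400*k + 3375)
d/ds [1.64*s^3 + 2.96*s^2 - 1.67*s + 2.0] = 4.92*s^2 + 5.92*s - 1.67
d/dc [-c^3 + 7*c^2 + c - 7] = -3*c^2 + 14*c + 1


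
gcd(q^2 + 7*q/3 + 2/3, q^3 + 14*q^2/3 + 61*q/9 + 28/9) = 1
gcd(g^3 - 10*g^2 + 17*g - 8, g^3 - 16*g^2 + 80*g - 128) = g - 8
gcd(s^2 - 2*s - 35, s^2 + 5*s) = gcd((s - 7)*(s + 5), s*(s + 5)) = s + 5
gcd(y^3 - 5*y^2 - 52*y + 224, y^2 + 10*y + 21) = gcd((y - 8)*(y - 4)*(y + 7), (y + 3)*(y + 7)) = y + 7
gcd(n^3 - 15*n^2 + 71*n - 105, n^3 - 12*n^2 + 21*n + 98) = n - 7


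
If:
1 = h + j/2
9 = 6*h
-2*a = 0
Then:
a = 0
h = 3/2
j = -1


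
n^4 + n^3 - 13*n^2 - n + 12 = (n - 3)*(n - 1)*(n + 1)*(n + 4)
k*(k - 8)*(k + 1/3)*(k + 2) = k^4 - 17*k^3/3 - 18*k^2 - 16*k/3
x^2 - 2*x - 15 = (x - 5)*(x + 3)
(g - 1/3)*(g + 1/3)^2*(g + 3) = g^4 + 10*g^3/3 + 8*g^2/9 - 10*g/27 - 1/9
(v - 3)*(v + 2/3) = v^2 - 7*v/3 - 2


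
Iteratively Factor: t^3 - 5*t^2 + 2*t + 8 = (t - 2)*(t^2 - 3*t - 4) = (t - 4)*(t - 2)*(t + 1)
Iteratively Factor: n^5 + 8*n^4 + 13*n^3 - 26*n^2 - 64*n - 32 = (n + 4)*(n^4 + 4*n^3 - 3*n^2 - 14*n - 8) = (n + 1)*(n + 4)*(n^3 + 3*n^2 - 6*n - 8) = (n + 1)*(n + 4)^2*(n^2 - n - 2) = (n + 1)^2*(n + 4)^2*(n - 2)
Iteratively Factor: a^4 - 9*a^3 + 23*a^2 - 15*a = (a - 1)*(a^3 - 8*a^2 + 15*a) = a*(a - 1)*(a^2 - 8*a + 15) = a*(a - 5)*(a - 1)*(a - 3)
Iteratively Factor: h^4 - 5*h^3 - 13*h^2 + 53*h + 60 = (h + 3)*(h^3 - 8*h^2 + 11*h + 20) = (h + 1)*(h + 3)*(h^2 - 9*h + 20) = (h - 5)*(h + 1)*(h + 3)*(h - 4)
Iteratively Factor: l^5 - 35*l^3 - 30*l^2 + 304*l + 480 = (l - 4)*(l^4 + 4*l^3 - 19*l^2 - 106*l - 120) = (l - 5)*(l - 4)*(l^3 + 9*l^2 + 26*l + 24) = (l - 5)*(l - 4)*(l + 3)*(l^2 + 6*l + 8) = (l - 5)*(l - 4)*(l + 2)*(l + 3)*(l + 4)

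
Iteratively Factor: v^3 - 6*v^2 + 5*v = (v)*(v^2 - 6*v + 5) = v*(v - 5)*(v - 1)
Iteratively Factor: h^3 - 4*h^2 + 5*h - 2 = (h - 1)*(h^2 - 3*h + 2) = (h - 2)*(h - 1)*(h - 1)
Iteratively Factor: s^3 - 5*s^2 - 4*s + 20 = (s + 2)*(s^2 - 7*s + 10) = (s - 2)*(s + 2)*(s - 5)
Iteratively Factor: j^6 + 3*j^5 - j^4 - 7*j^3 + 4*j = (j)*(j^5 + 3*j^4 - j^3 - 7*j^2 + 4) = j*(j + 2)*(j^4 + j^3 - 3*j^2 - j + 2) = j*(j - 1)*(j + 2)*(j^3 + 2*j^2 - j - 2) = j*(j - 1)*(j + 1)*(j + 2)*(j^2 + j - 2) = j*(j - 1)^2*(j + 1)*(j + 2)*(j + 2)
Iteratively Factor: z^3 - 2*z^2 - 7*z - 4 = (z + 1)*(z^2 - 3*z - 4) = (z + 1)^2*(z - 4)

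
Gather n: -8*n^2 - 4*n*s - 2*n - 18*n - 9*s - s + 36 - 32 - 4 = -8*n^2 + n*(-4*s - 20) - 10*s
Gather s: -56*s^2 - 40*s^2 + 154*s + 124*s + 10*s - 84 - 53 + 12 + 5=-96*s^2 + 288*s - 120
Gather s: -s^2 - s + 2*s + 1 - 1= -s^2 + s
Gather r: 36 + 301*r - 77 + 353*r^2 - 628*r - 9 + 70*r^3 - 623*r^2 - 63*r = 70*r^3 - 270*r^2 - 390*r - 50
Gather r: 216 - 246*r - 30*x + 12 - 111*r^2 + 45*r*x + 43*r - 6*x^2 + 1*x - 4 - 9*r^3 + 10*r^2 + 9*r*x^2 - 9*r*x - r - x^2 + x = -9*r^3 - 101*r^2 + r*(9*x^2 + 36*x - 204) - 7*x^2 - 28*x + 224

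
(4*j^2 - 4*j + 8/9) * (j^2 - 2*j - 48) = 4*j^4 - 12*j^3 - 1648*j^2/9 + 1712*j/9 - 128/3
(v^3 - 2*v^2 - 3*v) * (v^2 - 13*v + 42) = v^5 - 15*v^4 + 65*v^3 - 45*v^2 - 126*v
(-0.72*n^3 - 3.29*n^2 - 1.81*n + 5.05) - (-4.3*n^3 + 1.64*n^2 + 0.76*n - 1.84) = 3.58*n^3 - 4.93*n^2 - 2.57*n + 6.89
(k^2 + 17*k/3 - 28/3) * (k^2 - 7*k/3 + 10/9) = k^4 + 10*k^3/3 - 193*k^2/9 + 758*k/27 - 280/27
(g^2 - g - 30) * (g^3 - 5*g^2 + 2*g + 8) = g^5 - 6*g^4 - 23*g^3 + 156*g^2 - 68*g - 240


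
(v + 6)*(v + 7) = v^2 + 13*v + 42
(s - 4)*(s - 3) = s^2 - 7*s + 12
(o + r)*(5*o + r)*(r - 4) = 5*o^2*r - 20*o^2 + 6*o*r^2 - 24*o*r + r^3 - 4*r^2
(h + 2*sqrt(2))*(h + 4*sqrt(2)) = h^2 + 6*sqrt(2)*h + 16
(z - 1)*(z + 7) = z^2 + 6*z - 7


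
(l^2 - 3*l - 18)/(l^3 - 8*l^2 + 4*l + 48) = (l + 3)/(l^2 - 2*l - 8)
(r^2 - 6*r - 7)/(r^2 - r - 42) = (r + 1)/(r + 6)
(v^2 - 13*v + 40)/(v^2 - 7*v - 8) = (v - 5)/(v + 1)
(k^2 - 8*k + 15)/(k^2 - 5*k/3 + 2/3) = 3*(k^2 - 8*k + 15)/(3*k^2 - 5*k + 2)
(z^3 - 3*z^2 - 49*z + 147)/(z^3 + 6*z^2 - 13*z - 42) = (z - 7)/(z + 2)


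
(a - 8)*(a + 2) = a^2 - 6*a - 16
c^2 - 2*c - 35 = (c - 7)*(c + 5)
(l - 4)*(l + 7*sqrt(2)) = l^2 - 4*l + 7*sqrt(2)*l - 28*sqrt(2)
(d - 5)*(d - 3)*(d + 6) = d^3 - 2*d^2 - 33*d + 90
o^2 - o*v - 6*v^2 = (o - 3*v)*(o + 2*v)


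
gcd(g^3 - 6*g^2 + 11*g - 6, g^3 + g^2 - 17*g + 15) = g^2 - 4*g + 3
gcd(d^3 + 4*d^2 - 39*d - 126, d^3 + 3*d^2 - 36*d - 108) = d^2 - 3*d - 18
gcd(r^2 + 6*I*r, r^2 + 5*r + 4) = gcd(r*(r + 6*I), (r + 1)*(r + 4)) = 1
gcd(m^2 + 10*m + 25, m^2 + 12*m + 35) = m + 5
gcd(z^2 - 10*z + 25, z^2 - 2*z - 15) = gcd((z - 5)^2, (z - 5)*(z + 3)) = z - 5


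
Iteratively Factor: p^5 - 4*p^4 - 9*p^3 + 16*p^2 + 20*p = (p - 2)*(p^4 - 2*p^3 - 13*p^2 - 10*p) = p*(p - 2)*(p^3 - 2*p^2 - 13*p - 10) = p*(p - 5)*(p - 2)*(p^2 + 3*p + 2) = p*(p - 5)*(p - 2)*(p + 1)*(p + 2)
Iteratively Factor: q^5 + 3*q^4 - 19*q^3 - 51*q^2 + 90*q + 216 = (q - 3)*(q^4 + 6*q^3 - q^2 - 54*q - 72) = (q - 3)*(q + 2)*(q^3 + 4*q^2 - 9*q - 36) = (q - 3)*(q + 2)*(q + 3)*(q^2 + q - 12) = (q - 3)^2*(q + 2)*(q + 3)*(q + 4)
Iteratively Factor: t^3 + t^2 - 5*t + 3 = (t - 1)*(t^2 + 2*t - 3) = (t - 1)^2*(t + 3)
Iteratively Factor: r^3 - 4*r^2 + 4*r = (r)*(r^2 - 4*r + 4) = r*(r - 2)*(r - 2)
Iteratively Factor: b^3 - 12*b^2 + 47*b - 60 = (b - 3)*(b^2 - 9*b + 20) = (b - 5)*(b - 3)*(b - 4)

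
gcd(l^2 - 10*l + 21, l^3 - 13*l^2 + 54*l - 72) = l - 3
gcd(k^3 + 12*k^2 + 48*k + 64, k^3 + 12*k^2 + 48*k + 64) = k^3 + 12*k^2 + 48*k + 64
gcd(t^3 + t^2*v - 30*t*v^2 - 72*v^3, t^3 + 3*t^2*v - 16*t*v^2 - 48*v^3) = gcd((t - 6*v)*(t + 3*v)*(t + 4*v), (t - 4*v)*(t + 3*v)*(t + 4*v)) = t^2 + 7*t*v + 12*v^2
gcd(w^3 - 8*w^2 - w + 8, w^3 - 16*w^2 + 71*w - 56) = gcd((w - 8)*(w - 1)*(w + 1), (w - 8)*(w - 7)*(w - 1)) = w^2 - 9*w + 8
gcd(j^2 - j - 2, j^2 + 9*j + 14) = 1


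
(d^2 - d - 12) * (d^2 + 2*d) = d^4 + d^3 - 14*d^2 - 24*d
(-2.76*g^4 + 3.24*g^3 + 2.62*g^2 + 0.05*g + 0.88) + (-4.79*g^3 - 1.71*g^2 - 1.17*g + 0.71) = -2.76*g^4 - 1.55*g^3 + 0.91*g^2 - 1.12*g + 1.59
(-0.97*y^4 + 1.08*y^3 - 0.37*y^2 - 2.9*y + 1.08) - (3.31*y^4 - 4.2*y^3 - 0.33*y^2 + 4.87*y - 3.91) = -4.28*y^4 + 5.28*y^3 - 0.04*y^2 - 7.77*y + 4.99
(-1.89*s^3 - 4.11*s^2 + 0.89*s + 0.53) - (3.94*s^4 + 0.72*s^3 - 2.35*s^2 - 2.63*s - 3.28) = -3.94*s^4 - 2.61*s^3 - 1.76*s^2 + 3.52*s + 3.81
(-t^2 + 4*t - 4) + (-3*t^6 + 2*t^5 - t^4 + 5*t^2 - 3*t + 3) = -3*t^6 + 2*t^5 - t^4 + 4*t^2 + t - 1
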